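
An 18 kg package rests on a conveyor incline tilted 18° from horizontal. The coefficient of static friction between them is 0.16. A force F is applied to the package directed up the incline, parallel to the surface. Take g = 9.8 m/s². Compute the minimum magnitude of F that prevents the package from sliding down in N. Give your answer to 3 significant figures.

27.7 N

The normal force is N = mg cos 18° = 167.766 N. With F at its minimum the package is on the verge of sliding down, so static friction is at its maximum μ_s N = 0.16 × 167.766 = 26.843 N and acts up the slope.
Equilibrium along the incline: F + μ_s N = mg sin 18°, so F = 54.511 − 26.843 = 27.668 N.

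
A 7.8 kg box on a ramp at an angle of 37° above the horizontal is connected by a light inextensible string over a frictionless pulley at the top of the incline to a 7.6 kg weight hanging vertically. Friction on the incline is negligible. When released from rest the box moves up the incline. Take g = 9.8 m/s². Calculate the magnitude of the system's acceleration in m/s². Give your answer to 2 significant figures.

1.8 m/s²

For the box on the incline: the weight component along the slope is m₁g sin 37° = 7.8 × 9.8 × 0.6018 = 46.002 N and the normal force is N = m₁g cos 37° = 61.048 N.
Newton's second law for the box (up-slope positive): T − 46.002 = 7.8 a. For the hanging weight (downward positive): 7.6 × 9.8 − T = 7.6 a.
Adding the two equations eliminates T: 28.478 = 15.4 a, so a = 1.8492 m/s².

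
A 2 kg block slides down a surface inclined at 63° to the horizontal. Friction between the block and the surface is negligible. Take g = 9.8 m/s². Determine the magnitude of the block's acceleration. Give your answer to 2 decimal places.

8.73 m/s²

Resolving the weight along the incline: the component pulling the block down the slope is mg sin 63° = 2 × 9.8 × 0.8910 = 17.464 N, and the normal force is N = mg cos 63° = 2 × 9.8 × 0.4540 = 8.898 N.
With no friction the net force along the incline is 17.464 N, so a = g sin 63° = 17.464 / 2 = 8.7320 m/s².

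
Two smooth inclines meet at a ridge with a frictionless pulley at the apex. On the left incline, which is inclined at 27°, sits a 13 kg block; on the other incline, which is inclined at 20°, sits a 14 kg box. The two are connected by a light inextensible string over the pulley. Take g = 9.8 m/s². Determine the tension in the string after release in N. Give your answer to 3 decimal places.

Resolve each weight along its own incline: the 13 kg mass has component 13 × 9.8 × sin 27° = 57.838 N down its slope, and the 14 kg mass has 14 × 9.8 × sin 20° = 46.925 N down its slope.
The 13 kg side's 57.838 N exceeds the other side's 46.925 N, so that mass slides down and the 14 kg mass slides up. Taking that direction as positive, Newton's second law for the whole system gives 57.838 − 46.925 = (13 + 14) a, so a = 10.913 / 27 = 0.4042 m/s².
For the 14 kg mass (up-slope positive): T − 46.925 = 14 × 0.4042, so T = 52.584 N.

52.584 N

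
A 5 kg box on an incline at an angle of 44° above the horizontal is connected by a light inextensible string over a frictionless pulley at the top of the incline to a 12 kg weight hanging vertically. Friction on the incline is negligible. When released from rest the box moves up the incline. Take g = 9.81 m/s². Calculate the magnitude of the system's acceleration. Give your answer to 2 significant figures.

For the box on the incline: the weight component along the slope is m₁g sin 44° = 5 × 9.81 × 0.6947 = 34.075 N and the normal force is N = m₁g cos 44° = 35.284 N.
Newton's second law for the box (up-slope positive): T − 34.075 = 5 a. For the hanging weight (downward positive): 12 × 9.81 − T = 12 a.
Adding the two equations eliminates T: 83.645 = 17 a, so a = 4.9203 m/s².

4.9 m/s²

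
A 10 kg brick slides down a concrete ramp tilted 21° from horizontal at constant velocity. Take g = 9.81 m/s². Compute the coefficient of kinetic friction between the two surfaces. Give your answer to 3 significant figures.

0.384

At constant velocity the net force along the incline is zero: mg sin 21° = μ mg cos 21°.
So μ = tan 21° = 0.3584 / 0.9336 = 0.3839.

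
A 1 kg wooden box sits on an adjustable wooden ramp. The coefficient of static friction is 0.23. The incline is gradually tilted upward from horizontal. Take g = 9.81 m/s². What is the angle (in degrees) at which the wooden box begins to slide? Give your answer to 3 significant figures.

13.0°

At the threshold of sliding, static friction is at its maximum μ_s N and exactly balances the weight component along the incline: mg sin θ = μ_s mg cos θ.
Hence tan θ = μ_s = 0.23, so θ = arctan(0.23) = 12.9528°.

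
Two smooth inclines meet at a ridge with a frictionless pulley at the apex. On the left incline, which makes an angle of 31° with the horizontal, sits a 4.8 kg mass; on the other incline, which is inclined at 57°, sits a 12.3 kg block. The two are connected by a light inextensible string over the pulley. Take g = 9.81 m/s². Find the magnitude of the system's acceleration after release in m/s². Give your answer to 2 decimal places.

Resolve each weight along its own incline: the 4.8 kg mass has component 4.8 × 9.81 × sin 31° = 24.252 N down its slope, and the 12.3 kg mass has 12.3 × 9.81 × sin 57° = 101.197 N down its slope.
The 12.3 kg side's 101.197 N exceeds the other side's 24.252 N, so that mass slides down and the 4.8 kg mass slides up. Taking that direction as positive, Newton's second law for the whole system gives 101.197 − 24.252 = (4.8 + 12.3) a, so a = 76.945 / 17.1 = 4.4997 m/s².

4.50 m/s²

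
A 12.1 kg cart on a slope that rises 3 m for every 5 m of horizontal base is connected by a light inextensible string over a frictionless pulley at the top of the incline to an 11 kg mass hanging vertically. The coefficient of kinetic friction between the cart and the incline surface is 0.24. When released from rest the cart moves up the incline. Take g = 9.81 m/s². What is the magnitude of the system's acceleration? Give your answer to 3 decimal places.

0.970 m/s²

For the cart on the incline: the weight component along the slope is m₁g sin 30.96° = 12.1 × 9.81 × 0.5145 = 61.072 N and the normal force is N = m₁g cos 30.96° = 101.785 N.
Kinetic friction opposes the cart's motion up the incline: f = μN = 0.24 × 101.785 = 24.428 N acting down the slope.
Newton's second law for the cart (up-slope positive): T − 61.072 − 24.428 = 12.1 a. For the hanging mass (downward positive): 11 × 9.81 − T = 11 a.
Adding the two equations eliminates T: 22.410 = 23.1 a, so a = 0.9701 m/s².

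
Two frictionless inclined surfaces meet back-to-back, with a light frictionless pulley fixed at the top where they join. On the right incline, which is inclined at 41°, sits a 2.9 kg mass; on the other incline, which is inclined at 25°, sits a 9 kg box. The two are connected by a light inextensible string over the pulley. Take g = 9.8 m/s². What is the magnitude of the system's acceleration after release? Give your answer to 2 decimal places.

Resolve each weight along its own incline: the 2.9 kg mass has component 2.9 × 9.8 × sin 41° = 18.645 N down its slope, and the 9 kg mass has 9 × 9.8 × sin 25° = 37.275 N down its slope.
The 9 kg side's 37.275 N exceeds the other side's 18.645 N, so that mass slides down and the 2.9 kg mass slides up. Taking that direction as positive, Newton's second law for the whole system gives 37.275 − 18.645 = (2.9 + 9) a, so a = 18.630 / 11.9 = 1.5655 m/s².

1.57 m/s²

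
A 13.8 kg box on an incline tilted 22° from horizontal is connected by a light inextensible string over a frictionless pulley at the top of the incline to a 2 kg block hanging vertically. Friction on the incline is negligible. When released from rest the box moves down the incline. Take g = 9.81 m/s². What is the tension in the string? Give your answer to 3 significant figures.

23.6 N

For the box on the incline: the weight component along the slope is m₁g sin 22° = 13.8 × 9.81 × 0.3746 = 50.713 N and the normal force is N = m₁g cos 22° = 125.520 N.
Newton's second law for the box (down-slope positive): 50.713 − T = 13.8 a. For the hanging block (upward positive): T − 2 × 9.81 = 2 a.
Adding the two equations eliminates T: 31.093 = 15.8 a, so a = 1.9679 m/s².
Then from the hanging block's equation, T = 2 × (9.81 + 1.9679) = 23.556 N.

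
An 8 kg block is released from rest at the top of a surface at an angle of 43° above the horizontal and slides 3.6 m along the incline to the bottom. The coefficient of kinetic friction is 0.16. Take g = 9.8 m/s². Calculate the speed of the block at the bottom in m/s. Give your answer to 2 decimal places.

6.31 m/s

The weight component along the incline is mg sin 43° = 53.469 N and the normal force is N = mg cos 43° = 57.338 N.
Friction up the slope is f = μN = 0.16 × 57.338 = 9.174 N, so the net downslope force is 53.469 − 9.174 = 44.295 N and a = 44.295 / 8 = 5.5369 m/s².
Starting from rest over a distance of 3.6 m, v² = 2aL = 2 × 5.5369 × 3.6 = 39.8657, so v = 6.3139 m/s.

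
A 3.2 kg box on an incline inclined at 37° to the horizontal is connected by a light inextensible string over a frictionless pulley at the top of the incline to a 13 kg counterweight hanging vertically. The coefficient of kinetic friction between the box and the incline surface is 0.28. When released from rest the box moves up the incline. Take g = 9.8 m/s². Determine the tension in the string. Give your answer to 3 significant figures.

For the box on the incline: the weight component along the slope is m₁g sin 37° = 3.2 × 9.8 × 0.6018 = 18.872 N and the normal force is N = m₁g cos 37° = 25.045 N.
Kinetic friction opposes the box's motion up the incline: f = μN = 0.28 × 25.045 = 7.013 N acting down the slope.
Newton's second law for the box (up-slope positive): T − 18.872 − 7.013 = 3.2 a. For the hanging counterweight (downward positive): 13 × 9.8 − T = 13 a.
Adding the two equations eliminates T: 101.515 = 16.2 a, so a = 6.2664 m/s².
Then from the hanging counterweight's equation, T = 13 × (9.8 − 6.2664) = 45.937 N.

45.9 N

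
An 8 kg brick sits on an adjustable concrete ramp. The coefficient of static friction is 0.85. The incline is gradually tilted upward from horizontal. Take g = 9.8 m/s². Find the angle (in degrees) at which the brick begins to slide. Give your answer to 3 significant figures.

At the threshold of sliding, static friction is at its maximum μ_s N and exactly balances the weight component along the incline: mg sin θ = μ_s mg cos θ.
Hence tan θ = μ_s = 0.85, so θ = arctan(0.85) = 40.3645°.

40.4°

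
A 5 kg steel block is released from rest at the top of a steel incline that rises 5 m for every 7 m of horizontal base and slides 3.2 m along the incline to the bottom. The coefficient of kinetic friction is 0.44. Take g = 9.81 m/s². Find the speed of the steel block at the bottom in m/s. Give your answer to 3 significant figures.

The weight component along the incline is mg sin 35.54° = 28.510 N and the normal force is N = mg cos 35.54° = 39.914 N.
Friction up the slope is f = μN = 0.44 × 39.914 = 17.562 N, so the net downslope force is 28.510 − 17.562 = 10.948 N and a = 10.948 / 5 = 2.1896 m/s².
Starting from rest over a distance of 3.2 m, v² = 2aL = 2 × 2.1896 × 3.2 = 14.0134, so v = 3.7434 m/s.

3.74 m/s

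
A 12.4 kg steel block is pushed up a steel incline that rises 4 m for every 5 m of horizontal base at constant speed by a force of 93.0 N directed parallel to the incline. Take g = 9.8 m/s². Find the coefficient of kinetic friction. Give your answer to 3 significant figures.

At constant speed ΣF = 0 along the incline. The applied 93.0 N acts up the slope; the weight component mg sin 38.66° = 75.913 N and kinetic friction μN both act down the slope.
So 93.0 = 75.913 + μ × 94.891, giving μ = (93.0 − 75.913) / 94.891 = 0.1801.

0.180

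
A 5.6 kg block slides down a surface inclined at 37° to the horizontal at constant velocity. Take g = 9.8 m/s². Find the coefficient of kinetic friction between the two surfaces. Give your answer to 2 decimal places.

0.75

At constant velocity the net force along the incline is zero: mg sin 37° = μ mg cos 37°.
So μ = tan 37° = 0.6018 / 0.7986 = 0.7536.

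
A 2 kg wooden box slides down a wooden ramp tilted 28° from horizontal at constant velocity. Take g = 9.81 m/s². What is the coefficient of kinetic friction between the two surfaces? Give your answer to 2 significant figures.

0.53

At constant velocity the net force along the incline is zero: mg sin 28° = μ mg cos 28°.
So μ = tan 28° = 0.4695 / 0.8829 = 0.5318.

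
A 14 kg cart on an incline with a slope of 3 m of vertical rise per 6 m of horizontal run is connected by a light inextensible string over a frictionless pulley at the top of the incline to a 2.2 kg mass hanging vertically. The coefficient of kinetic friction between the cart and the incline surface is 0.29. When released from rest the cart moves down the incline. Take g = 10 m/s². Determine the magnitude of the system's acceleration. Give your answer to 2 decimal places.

0.27 m/s²

For the cart on the incline: the weight component along the slope is m₁g sin 26.57° = 14 × 10 × 0.4472 = 62.608 N and the normal force is N = m₁g cos 26.57° = 125.220 N.
Kinetic friction opposes the cart's motion down the incline: f = μN = 0.29 × 125.220 = 36.314 N acting up the slope.
Newton's second law for the cart (down-slope positive): 62.608 − 36.314 − T = 14 a. For the hanging mass (upward positive): T − 2.2 × 10 = 2.2 a.
Adding the two equations eliminates T: 4.294 = 16.2 a, so a = 0.2651 m/s².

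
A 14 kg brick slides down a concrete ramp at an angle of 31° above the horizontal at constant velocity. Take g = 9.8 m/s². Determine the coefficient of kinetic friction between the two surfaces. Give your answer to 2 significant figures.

0.60

At constant velocity the net force along the incline is zero: mg sin 31° = μ mg cos 31°.
So μ = tan 31° = 0.5150 / 0.8572 = 0.6008.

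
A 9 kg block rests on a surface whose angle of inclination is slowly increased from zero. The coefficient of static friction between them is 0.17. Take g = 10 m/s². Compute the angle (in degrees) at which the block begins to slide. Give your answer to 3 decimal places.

9.648°

At the threshold of sliding, static friction is at its maximum μ_s N and exactly balances the weight component along the incline: mg sin θ = μ_s mg cos θ.
Hence tan θ = μ_s = 0.17, so θ = arctan(0.17) = 9.6480°.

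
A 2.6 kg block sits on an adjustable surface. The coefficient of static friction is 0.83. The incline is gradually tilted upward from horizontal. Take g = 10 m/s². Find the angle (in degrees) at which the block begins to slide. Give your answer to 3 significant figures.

At the threshold of sliding, static friction is at its maximum μ_s N and exactly balances the weight component along the incline: mg sin θ = μ_s mg cos θ.
Hence tan θ = μ_s = 0.83, so θ = arctan(0.83) = 39.6927°.

39.7°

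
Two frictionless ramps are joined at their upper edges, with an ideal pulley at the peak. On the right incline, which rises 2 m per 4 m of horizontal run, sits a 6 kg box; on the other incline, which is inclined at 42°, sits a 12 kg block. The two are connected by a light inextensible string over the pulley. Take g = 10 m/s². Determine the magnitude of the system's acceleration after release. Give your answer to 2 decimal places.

Resolve each weight along its own incline: the 6 kg mass has component 6 × 10 × sin 26.57° = 26.833 N down its slope, and the 12 kg mass has 12 × 10 × sin 42° = 80.296 N down its slope.
The 12 kg side's 80.296 N exceeds the other side's 26.833 N, so that mass slides down and the 6 kg mass slides up. Taking that direction as positive, Newton's second law for the whole system gives 80.296 − 26.833 = (6 + 12) a, so a = 53.463 / 18 = 2.9702 m/s².

2.97 m/s²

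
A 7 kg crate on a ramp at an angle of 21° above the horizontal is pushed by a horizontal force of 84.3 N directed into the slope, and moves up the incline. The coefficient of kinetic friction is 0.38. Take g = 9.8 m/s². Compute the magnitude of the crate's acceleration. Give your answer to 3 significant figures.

The horizontal push has components F cos 21° = 84.3 × 0.9336 = 78.702 N up the incline and F sin 21° = 84.3 × 0.3584 = 30.213 N pressing into the surface.
The normal force is therefore N = mg cos 21° + F sin 21° = 64.045 + 30.213 = 94.258 N, and kinetic friction down the slope is μN = 0.38 × 94.258 = 35.818 N.
Along the incline: F cos 21° − mg sin 21° − μN = ma, so 78.702 − 24.586 − 35.818 = 7 a, giving a = 2.6140 m/s².

2.61 m/s²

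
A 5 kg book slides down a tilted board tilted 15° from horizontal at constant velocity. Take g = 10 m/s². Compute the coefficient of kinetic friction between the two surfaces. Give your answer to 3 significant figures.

At constant velocity the net force along the incline is zero: mg sin 15° = μ mg cos 15°.
So μ = tan 15° = 0.2588 / 0.9659 = 0.2679.

0.268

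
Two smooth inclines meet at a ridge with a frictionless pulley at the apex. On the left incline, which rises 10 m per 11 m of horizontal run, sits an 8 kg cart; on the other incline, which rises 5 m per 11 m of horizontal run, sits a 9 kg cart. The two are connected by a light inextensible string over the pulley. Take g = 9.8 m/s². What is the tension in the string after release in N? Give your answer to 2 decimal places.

Resolve each weight along its own incline: the 8 kg mass has component 8 × 9.8 × sin 42.27° = 52.738 N down its slope, and the 9 kg mass has 9 × 9.8 × sin 24.44° = 36.497 N down its slope.
The 8 kg side's 52.738 N exceeds the other side's 36.497 N, so that mass slides down and the 9 kg mass slides up. Taking that direction as positive, Newton's second law for the whole system gives 52.738 − 36.497 = (8 + 9) a, so a = 16.241 / 17 = 0.9554 m/s².
For the 9 kg mass (up-slope positive): T − 36.497 = 9 × 0.9554, so T = 45.096 N.

45.10 N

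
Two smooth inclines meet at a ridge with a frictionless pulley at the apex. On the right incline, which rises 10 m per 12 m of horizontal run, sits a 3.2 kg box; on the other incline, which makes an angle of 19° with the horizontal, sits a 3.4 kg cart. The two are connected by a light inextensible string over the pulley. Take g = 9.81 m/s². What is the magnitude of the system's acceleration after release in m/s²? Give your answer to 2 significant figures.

1.4 m/s²

Resolve each weight along its own incline: the 3.2 kg mass has component 3.2 × 9.81 × sin 39.81° = 20.097 N down its slope, and the 3.4 kg mass has 3.4 × 9.81 × sin 19° = 10.859 N down its slope.
The 3.2 kg side's 20.097 N exceeds the other side's 10.859 N, so that mass slides down and the 3.4 kg mass slides up. Taking that direction as positive, Newton's second law for the whole system gives 20.097 − 10.859 = (3.2 + 3.4) a, so a = 9.238 / 6.6 = 1.3997 m/s².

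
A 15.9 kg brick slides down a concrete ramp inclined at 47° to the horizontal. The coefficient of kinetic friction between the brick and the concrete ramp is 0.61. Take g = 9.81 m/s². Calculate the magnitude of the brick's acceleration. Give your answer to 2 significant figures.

3.1 m/s²

Resolving the weight along the incline: the component pulling the brick down the slope is mg sin 47° = 15.9 × 9.81 × 0.7314 = 114.083 N, and the normal force is N = mg cos 47° = 15.9 × 9.81 × 0.6820 = 106.378 N.
Kinetic friction acts up the slope with magnitude f = μN = 0.61 × 106.378 = 64.891 N.
Net force along the incline is 114.083 − 64.891 = 49.192 N, so a = 49.192 / 15.9 = 3.0938 m/s².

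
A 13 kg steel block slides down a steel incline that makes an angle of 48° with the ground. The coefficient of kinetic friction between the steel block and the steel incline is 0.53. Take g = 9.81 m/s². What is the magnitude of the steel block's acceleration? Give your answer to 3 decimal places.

3.811 m/s²

Resolving the weight along the incline: the component pulling the steel block down the slope is mg sin 48° = 13 × 9.81 × 0.7431 = 94.768 N, and the normal force is N = mg cos 48° = 13 × 9.81 × 0.6691 = 85.330 N.
Kinetic friction acts up the slope with magnitude f = μN = 0.53 × 85.330 = 45.225 N.
Net force along the incline is 94.768 − 45.225 = 49.543 N, so a = 49.543 / 13 = 3.8110 m/s².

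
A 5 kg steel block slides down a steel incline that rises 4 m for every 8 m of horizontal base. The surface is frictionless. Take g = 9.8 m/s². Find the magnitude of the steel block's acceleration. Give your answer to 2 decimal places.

4.38 m/s²

Resolving the weight along the incline: the component pulling the steel block down the slope is mg sin 26.57° = 5 × 9.8 × 0.4472 = 21.913 N, and the normal force is N = mg cos 26.57° = 5 × 9.8 × 0.8944 = 43.826 N.
With no friction the net force along the incline is 21.913 N, so a = g sin 26.57° = 21.913 / 5 = 4.3826 m/s².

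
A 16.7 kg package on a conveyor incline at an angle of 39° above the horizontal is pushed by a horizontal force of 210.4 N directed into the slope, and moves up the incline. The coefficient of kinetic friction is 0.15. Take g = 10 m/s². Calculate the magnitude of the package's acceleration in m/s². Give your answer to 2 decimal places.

1.14 m/s²

The horizontal push has components F cos 39° = 210.4 × 0.7771 = 163.502 N up the incline and F sin 39° = 210.4 × 0.6293 = 132.405 N pressing into the surface.
The normal force is therefore N = mg cos 39° + F sin 39° = 129.776 + 132.405 = 262.181 N, and kinetic friction down the slope is μN = 0.15 × 262.181 = 39.327 N.
Along the incline: F cos 39° − mg sin 39° − μN = ma, so 163.502 − 105.093 − 39.327 = 16.7 a, giving a = 1.1426 m/s².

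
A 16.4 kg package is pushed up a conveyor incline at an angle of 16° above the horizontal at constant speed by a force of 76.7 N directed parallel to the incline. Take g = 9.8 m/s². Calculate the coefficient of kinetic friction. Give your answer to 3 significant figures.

0.210

At constant speed ΣF = 0 along the incline. The applied 76.7 N acts up the slope; the weight component mg sin 16° = 44.300 N and kinetic friction μN both act down the slope.
So 76.7 = 44.300 + μ × 154.494, giving μ = (76.7 − 44.300) / 154.494 = 0.2097.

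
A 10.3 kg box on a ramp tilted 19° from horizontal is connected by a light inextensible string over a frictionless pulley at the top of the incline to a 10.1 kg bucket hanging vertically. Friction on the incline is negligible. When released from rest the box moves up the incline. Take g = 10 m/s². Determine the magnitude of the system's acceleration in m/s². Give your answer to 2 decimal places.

For the box on the incline: the weight component along the slope is m₁g sin 19° = 10.3 × 10 × 0.3256 = 33.537 N and the normal force is N = m₁g cos 19° = 97.388 N.
Newton's second law for the box (up-slope positive): T − 33.537 = 10.3 a. For the hanging bucket (downward positive): 10.1 × 10 − T = 10.1 a.
Adding the two equations eliminates T: 67.463 = 20.4 a, so a = 3.3070 m/s².

3.31 m/s²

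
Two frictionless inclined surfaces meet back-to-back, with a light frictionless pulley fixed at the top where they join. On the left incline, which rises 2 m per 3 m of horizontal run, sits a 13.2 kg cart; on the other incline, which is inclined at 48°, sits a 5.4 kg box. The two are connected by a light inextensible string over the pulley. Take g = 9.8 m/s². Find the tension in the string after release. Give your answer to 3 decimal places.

48.742 N

Resolve each weight along its own incline: the 13.2 kg mass has component 13.2 × 9.8 × sin 33.69° = 71.756 N down its slope, and the 5.4 kg mass has 5.4 × 9.8 × sin 48° = 39.327 N down its slope.
The 13.2 kg side's 71.756 N exceeds the other side's 39.327 N, so that mass slides down and the 5.4 kg mass slides up. Taking that direction as positive, Newton's second law for the whole system gives 71.756 − 39.327 = (13.2 + 5.4) a, so a = 32.429 / 18.6 = 1.7435 m/s².
For the 5.4 kg mass (up-slope positive): T − 39.327 = 5.4 × 1.7435, so T = 48.742 N.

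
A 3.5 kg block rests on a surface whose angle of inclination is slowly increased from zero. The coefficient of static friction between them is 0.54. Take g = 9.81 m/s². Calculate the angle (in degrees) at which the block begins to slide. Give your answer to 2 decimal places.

At the threshold of sliding, static friction is at its maximum μ_s N and exactly balances the weight component along the incline: mg sin θ = μ_s mg cos θ.
Hence tan θ = μ_s = 0.54, so θ = arctan(0.54) = 28.3690°.

28.37°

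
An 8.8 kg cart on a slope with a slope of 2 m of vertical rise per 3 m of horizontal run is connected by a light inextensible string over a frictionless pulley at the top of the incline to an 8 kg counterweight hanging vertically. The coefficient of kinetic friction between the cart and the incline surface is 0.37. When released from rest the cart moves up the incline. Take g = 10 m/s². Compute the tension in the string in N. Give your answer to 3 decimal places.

For the cart on the incline: the weight component along the slope is m₁g sin 33.69° = 8.8 × 10 × 0.5547 = 48.814 N and the normal force is N = m₁g cos 33.69° = 73.220 N.
Kinetic friction opposes the cart's motion up the incline: f = μN = 0.37 × 73.220 = 27.091 N acting down the slope.
Newton's second law for the cart (up-slope positive): T − 48.814 − 27.091 = 8.8 a. For the hanging counterweight (downward positive): 8 × 10 − T = 8 a.
Adding the two equations eliminates T: 4.095 = 16.8 a, so a = 0.2437 m/s².
Then from the hanging counterweight's equation, T = 8 × (10 − 0.2437) = 78.050 N.

78.050 N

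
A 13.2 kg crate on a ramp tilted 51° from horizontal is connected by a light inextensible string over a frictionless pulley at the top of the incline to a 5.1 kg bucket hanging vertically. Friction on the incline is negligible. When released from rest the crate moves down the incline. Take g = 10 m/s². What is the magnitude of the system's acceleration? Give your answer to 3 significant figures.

For the crate on the incline: the weight component along the slope is m₁g sin 51° = 13.2 × 10 × 0.7771 = 102.577 N and the normal force is N = m₁g cos 51° = 83.070 N.
Newton's second law for the crate (down-slope positive): 102.577 − T = 13.2 a. For the hanging bucket (upward positive): T − 5.1 × 10 = 5.1 a.
Adding the two equations eliminates T: 51.577 = 18.3 a, so a = 2.8184 m/s².

2.82 m/s²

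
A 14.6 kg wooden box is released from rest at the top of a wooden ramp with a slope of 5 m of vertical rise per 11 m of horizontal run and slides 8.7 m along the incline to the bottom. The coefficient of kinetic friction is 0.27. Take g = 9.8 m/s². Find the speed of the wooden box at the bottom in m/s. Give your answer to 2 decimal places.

5.35 m/s

The weight component along the incline is mg sin 24.44° = 59.207 N and the normal force is N = mg cos 24.44° = 130.255 N.
Friction up the slope is f = μN = 0.27 × 130.255 = 35.169 N, so the net downslope force is 59.207 − 35.169 = 24.038 N and a = 24.038 / 14.6 = 1.6464 m/s².
Starting from rest over a distance of 8.7 m, v² = 2aL = 2 × 1.6464 × 8.7 = 28.6474, so v = 5.3523 m/s.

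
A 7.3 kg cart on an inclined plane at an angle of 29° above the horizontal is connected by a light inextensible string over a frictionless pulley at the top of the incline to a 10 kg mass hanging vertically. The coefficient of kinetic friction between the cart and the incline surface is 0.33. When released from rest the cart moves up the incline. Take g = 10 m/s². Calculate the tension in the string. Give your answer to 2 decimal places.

For the cart on the incline: the weight component along the slope is m₁g sin 29° = 7.3 × 10 × 0.4848 = 35.390 N and the normal force is N = m₁g cos 29° = 63.847 N.
Kinetic friction opposes the cart's motion up the incline: f = μN = 0.33 × 63.847 = 21.070 N acting down the slope.
Newton's second law for the cart (up-slope positive): T − 35.390 − 21.070 = 7.3 a. For the hanging mass (downward positive): 10 × 10 − T = 10 a.
Adding the two equations eliminates T: 43.540 = 17.3 a, so a = 2.5168 m/s².
Then from the hanging mass's equation, T = 10 × (10 − 2.5168) = 74.832 N.

74.83 N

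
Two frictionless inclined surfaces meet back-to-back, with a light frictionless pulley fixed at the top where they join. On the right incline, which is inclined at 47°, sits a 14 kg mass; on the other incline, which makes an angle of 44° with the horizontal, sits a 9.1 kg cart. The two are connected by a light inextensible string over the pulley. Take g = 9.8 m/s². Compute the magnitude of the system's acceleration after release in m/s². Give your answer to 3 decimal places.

Resolve each weight along its own incline: the 14 kg mass has component 14 × 9.8 × sin 47° = 100.342 N down its slope, and the 9.1 kg mass has 9.1 × 9.8 × sin 44° = 61.950 N down its slope.
The 14 kg side's 100.342 N exceeds the other side's 61.950 N, so that mass slides down and the 9.1 kg mass slides up. Taking that direction as positive, Newton's second law for the whole system gives 100.342 − 61.950 = (14 + 9.1) a, so a = 38.392 / 23.1 = 1.6620 m/s².

1.662 m/s²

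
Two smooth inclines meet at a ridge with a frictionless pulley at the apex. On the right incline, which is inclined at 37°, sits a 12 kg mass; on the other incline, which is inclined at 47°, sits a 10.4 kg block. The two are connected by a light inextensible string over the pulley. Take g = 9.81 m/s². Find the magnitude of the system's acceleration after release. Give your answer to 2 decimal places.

0.17 m/s²

Resolve each weight along its own incline: the 12 kg mass has component 12 × 9.81 × sin 37° = 70.846 N down its slope, and the 10.4 kg mass has 10.4 × 9.81 × sin 47° = 74.616 N down its slope.
The 10.4 kg side's 74.616 N exceeds the other side's 70.846 N, so that mass slides down and the 12 kg mass slides up. Taking that direction as positive, Newton's second law for the whole system gives 74.616 − 70.846 = (12 + 10.4) a, so a = 3.770 / 22.4 = 0.1683 m/s².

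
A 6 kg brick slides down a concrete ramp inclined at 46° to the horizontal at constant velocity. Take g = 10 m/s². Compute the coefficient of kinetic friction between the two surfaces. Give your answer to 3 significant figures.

1.04

At constant velocity the net force along the incline is zero: mg sin 46° = μ mg cos 46°.
So μ = tan 46° = 0.7193 / 0.6947 = 1.0354.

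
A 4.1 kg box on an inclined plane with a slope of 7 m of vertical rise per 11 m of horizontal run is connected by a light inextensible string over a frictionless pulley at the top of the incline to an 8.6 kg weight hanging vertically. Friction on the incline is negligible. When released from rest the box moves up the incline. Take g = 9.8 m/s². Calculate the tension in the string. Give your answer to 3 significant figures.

41.8 N

For the box on the incline: the weight component along the slope is m₁g sin 32.47° = 4.1 × 9.8 × 0.5369 = 21.573 N and the normal force is N = m₁g cos 32.47° = 33.898 N.
Newton's second law for the box (up-slope positive): T − 21.573 = 4.1 a. For the hanging weight (downward positive): 8.6 × 9.8 − T = 8.6 a.
Adding the two equations eliminates T: 62.707 = 12.7 a, so a = 4.9376 m/s².
Then from the hanging weight's equation, T = 8.6 × (9.8 − 4.9376) = 41.817 N.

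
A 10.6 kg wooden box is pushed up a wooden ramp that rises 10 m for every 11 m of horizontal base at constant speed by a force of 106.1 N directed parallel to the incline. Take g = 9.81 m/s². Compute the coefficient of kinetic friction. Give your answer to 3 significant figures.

0.470

At constant speed ΣF = 0 along the incline. The applied 106.1 N acts up the slope; the weight component mg sin 42.27° = 69.949 N and kinetic friction μN both act down the slope.
So 106.1 = 69.949 + μ × 76.943, giving μ = (106.1 − 69.949) / 76.943 = 0.4698.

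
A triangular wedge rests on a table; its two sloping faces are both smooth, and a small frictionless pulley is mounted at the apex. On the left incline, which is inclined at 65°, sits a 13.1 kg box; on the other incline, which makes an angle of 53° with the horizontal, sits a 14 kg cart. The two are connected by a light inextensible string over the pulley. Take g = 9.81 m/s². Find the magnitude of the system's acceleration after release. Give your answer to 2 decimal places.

0.25 m/s²

Resolve each weight along its own incline: the 13.1 kg mass has component 13.1 × 9.81 × sin 65° = 116.471 N down its slope, and the 14 kg mass has 14 × 9.81 × sin 53° = 109.685 N down its slope.
The 13.1 kg side's 116.471 N exceeds the other side's 109.685 N, so that mass slides down and the 14 kg mass slides up. Taking that direction as positive, Newton's second law for the whole system gives 116.471 − 109.685 = (13.1 + 14) a, so a = 6.786 / 27.1 = 0.2504 m/s².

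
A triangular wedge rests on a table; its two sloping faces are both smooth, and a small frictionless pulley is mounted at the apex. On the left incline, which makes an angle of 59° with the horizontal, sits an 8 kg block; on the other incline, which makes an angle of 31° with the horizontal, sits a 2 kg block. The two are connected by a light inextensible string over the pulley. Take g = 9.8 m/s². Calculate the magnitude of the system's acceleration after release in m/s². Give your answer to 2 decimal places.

5.71 m/s²

Resolve each weight along its own incline: the 8 kg mass has component 8 × 9.8 × sin 59° = 67.202 N down its slope, and the 2 kg mass has 2 × 9.8 × sin 31° = 10.095 N down its slope.
The 8 kg side's 67.202 N exceeds the other side's 10.095 N, so that mass slides down and the 2 kg mass slides up. Taking that direction as positive, Newton's second law for the whole system gives 67.202 − 10.095 = (8 + 2) a, so a = 57.107 / 10 = 5.7107 m/s².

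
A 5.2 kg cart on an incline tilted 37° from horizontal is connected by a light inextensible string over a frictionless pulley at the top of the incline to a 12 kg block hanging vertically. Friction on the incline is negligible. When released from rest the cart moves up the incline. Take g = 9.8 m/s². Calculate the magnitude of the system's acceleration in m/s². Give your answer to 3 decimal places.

5.054 m/s²

For the cart on the incline: the weight component along the slope is m₁g sin 37° = 5.2 × 9.8 × 0.6018 = 30.668 N and the normal force is N = m₁g cos 37° = 40.698 N.
Newton's second law for the cart (up-slope positive): T − 30.668 = 5.2 a. For the hanging block (downward positive): 12 × 9.8 − T = 12 a.
Adding the two equations eliminates T: 86.932 = 17.2 a, so a = 5.0542 m/s².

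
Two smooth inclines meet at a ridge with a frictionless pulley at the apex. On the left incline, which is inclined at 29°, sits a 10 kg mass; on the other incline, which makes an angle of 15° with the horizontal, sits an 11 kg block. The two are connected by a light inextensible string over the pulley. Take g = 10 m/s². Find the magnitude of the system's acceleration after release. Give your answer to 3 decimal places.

0.953 m/s²

Resolve each weight along its own incline: the 10 kg mass has component 10 × 10 × sin 29° = 48.481 N down its slope, and the 11 kg mass has 11 × 10 × sin 15° = 28.470 N down its slope.
The 10 kg side's 48.481 N exceeds the other side's 28.470 N, so that mass slides down and the 11 kg mass slides up. Taking that direction as positive, Newton's second law for the whole system gives 48.481 − 28.470 = (10 + 11) a, so a = 20.011 / 21 = 0.9529 m/s².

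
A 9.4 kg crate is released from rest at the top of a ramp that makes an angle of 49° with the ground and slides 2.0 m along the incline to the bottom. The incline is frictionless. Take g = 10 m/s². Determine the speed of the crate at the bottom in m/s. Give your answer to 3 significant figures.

The weight component along the incline is mg sin 49° = 70.943 N and the normal force is N = mg cos 49° = 61.670 N.
With no friction, a = g sin 49° = 7.5471 m/s².
Starting from rest over a distance of 2.0 m, v² = 2aL = 2 × 7.5471 × 2.0 = 30.1884, so v = 5.4944 m/s.

5.49 m/s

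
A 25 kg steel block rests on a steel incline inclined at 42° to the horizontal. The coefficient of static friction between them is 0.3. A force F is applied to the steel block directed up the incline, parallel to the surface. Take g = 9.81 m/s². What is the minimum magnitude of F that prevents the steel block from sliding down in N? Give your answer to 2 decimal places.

The normal force is N = mg cos 42° = 182.256 N. With F at its minimum the steel block is on the verge of sliding down, so static friction is at its maximum μ_s N = 0.3 × 182.256 = 54.677 N and acts up the slope.
Equilibrium along the incline: F + μ_s N = mg sin 42°, so F = 164.104 − 54.677 = 109.427 N.

109.43 N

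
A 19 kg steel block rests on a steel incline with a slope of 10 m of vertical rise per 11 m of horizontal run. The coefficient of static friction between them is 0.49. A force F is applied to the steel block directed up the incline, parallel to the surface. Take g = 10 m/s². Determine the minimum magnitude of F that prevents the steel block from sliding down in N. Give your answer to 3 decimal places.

The normal force is N = mg cos 42.27° = 140.589 N. With F at its minimum the steel block is on the verge of sliding down, so static friction is at its maximum μ_s N = 0.49 × 140.589 = 68.889 N and acts up the slope.
Equilibrium along the incline: F + μ_s N = mg sin 42.27°, so F = 127.808 − 68.889 = 58.919 N.

58.919 N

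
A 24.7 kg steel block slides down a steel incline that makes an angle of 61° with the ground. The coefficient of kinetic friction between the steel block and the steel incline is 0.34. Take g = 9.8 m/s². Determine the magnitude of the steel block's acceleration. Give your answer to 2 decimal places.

Resolving the weight along the incline: the component pulling the steel block down the slope is mg sin 61° = 24.7 × 9.8 × 0.8746 = 211.706 N, and the normal force is N = mg cos 61° = 24.7 × 9.8 × 0.4848 = 117.351 N.
Kinetic friction acts up the slope with magnitude f = μN = 0.34 × 117.351 = 39.899 N.
Net force along the incline is 211.706 − 39.899 = 171.807 N, so a = 171.807 / 24.7 = 6.9557 m/s².

6.96 m/s²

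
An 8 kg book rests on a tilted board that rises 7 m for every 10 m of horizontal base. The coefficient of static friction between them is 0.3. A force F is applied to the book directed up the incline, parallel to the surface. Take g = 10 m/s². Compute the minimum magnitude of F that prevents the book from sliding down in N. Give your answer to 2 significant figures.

26 N

The normal force is N = mg cos 34.99° = 65.539 N. With F at its minimum the book is on the verge of sliding down, so static friction is at its maximum μ_s N = 0.3 × 65.539 = 19.662 N and acts up the slope.
Equilibrium along the incline: F + μ_s N = mg sin 34.99°, so F = 45.877 − 19.662 = 26.215 N.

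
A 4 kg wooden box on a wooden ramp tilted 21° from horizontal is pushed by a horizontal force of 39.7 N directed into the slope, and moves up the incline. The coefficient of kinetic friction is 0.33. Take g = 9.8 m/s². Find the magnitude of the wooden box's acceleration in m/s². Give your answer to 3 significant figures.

1.56 m/s²

The horizontal push has components F cos 21° = 39.7 × 0.9336 = 37.064 N up the incline and F sin 21° = 39.7 × 0.3584 = 14.228 N pressing into the surface.
The normal force is therefore N = mg cos 21° + F sin 21° = 36.597 + 14.228 = 50.825 N, and kinetic friction down the slope is μN = 0.33 × 50.825 = 16.772 N.
Along the incline: F cos 21° − mg sin 21° − μN = ma, so 37.064 − 14.049 − 16.772 = 4 a, giving a = 1.5608 m/s².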